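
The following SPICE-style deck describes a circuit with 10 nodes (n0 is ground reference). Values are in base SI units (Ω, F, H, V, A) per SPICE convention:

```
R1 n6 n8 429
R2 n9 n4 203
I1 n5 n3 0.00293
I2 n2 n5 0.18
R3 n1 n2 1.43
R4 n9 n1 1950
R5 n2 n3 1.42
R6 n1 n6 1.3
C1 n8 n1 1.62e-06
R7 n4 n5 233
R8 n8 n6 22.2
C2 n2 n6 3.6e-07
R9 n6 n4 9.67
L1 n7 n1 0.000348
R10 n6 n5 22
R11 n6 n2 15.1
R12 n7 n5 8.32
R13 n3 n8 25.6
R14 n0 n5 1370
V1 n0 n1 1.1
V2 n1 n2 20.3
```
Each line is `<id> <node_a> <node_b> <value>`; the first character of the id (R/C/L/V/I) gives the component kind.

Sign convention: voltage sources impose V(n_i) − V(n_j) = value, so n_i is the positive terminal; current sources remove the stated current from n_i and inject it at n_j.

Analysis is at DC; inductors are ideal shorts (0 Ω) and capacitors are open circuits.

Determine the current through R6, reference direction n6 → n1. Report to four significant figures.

-1.479 A

Apply KCL at each of the 9 non-ground nodes and solve the resulting linear system.
Node n1: branches {R3, R4, R6, C1, L1, V1, V2} → V_1 = -1.100
Node n2: branches {I2, R3, R5, C2, R11, V2} → V_2 = -21.40
Node n3: branches {I1, R5, R13} → V_3 = -20.85
Node n4: branches {R2, R7, R9} → V_4 = -2.919
Node n5: branches {I1, I2, R7, R10, R12, R14} → V_5 = -0.6155
Node n6: branches {R1, R6, R8, C2, R9, R10, R11} → V_6 = -3.022
Node n7: branches {L1, R12} → V_7 = -1.100
Node n8: branches {R1, C1, R8, R13} → V_8 = -11.08
Node n9: branches {R2, R4} → V_9 = -2.747
Source currents: i(L1)=0.05823, i(V1)=-0.0004493, i(V2)=-15.62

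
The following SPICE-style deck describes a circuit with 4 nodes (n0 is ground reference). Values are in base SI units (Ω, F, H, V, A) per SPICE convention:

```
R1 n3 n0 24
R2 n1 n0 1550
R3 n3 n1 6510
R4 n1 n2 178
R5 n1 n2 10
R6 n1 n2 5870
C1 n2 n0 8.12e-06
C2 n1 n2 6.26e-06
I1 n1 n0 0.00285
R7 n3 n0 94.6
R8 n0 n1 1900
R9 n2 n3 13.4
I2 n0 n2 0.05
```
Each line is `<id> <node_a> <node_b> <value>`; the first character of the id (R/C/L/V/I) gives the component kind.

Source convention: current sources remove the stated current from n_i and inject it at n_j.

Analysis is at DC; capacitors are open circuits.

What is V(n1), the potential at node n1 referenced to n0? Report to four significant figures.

1.435 V

Apply KCL at each of the 3 non-ground nodes and solve the resulting linear system.
Node n1: branches {R2, R3, R4, R5, R6, C2, I1, R8} → V_1 = 1.435
Node n2: branches {R4, R5, R6, C1, C2, R9, I2} → V_2 = 1.479
Node n3: branches {R1, R3, R7, R9} → V_3 = 0.8704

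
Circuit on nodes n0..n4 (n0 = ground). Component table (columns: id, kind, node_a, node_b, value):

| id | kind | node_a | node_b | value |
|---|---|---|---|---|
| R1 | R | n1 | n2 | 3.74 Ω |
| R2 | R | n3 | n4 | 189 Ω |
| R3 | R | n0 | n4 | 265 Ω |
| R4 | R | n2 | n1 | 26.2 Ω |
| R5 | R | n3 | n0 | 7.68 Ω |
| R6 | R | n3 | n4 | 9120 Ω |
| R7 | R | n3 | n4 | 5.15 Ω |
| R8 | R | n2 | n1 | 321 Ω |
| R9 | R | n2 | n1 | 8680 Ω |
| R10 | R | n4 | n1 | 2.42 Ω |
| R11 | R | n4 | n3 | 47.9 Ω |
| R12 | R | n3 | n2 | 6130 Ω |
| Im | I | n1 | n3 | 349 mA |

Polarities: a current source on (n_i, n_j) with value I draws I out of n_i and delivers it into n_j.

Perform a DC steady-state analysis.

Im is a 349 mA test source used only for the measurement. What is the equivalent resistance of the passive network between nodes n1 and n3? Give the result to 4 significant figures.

MNA unknowns: 4 node voltages V₁..V_4
R1: Y=0.2674 on G[1,2]
R2: Y=0.005291 on G[3,4]
R3: Y=0.003774 on G[0,4]
R4: Y=0.03817 on G[2,1]
R5: Y=0.1302 on G[3,0]
R6: Y=0.0001096 on G[3,4]
R7: Y=0.1942 on G[3,4]
R8: Y=0.003115 on G[2,1]
R9: Y=0.0001152 on G[2,1]
R10: Y=0.4132 on G[4,1]
R11: Y=0.02088 on G[4,3]
R12: Y=0.0001631 on G[3,2]
Im: z[1]−=0.349, z[3]+=0.349
solve → V1=-2.355, V2=-2.354, V3=0.04381, V4=-1.512

R_eq = 6.874 Ω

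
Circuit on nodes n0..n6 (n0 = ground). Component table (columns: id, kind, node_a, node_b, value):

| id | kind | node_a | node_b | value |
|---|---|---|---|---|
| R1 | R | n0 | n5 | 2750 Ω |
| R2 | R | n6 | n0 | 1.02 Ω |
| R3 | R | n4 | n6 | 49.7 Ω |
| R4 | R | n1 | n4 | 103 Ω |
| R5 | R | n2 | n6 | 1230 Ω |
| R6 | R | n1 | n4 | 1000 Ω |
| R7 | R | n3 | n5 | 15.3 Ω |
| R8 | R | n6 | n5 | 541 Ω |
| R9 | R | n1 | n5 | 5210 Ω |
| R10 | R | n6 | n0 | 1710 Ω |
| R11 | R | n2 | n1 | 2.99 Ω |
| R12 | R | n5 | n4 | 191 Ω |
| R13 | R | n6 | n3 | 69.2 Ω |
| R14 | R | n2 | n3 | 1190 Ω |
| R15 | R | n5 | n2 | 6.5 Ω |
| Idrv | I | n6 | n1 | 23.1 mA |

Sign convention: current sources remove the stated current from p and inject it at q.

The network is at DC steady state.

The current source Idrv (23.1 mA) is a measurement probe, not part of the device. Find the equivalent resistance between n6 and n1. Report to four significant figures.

R_eq = 46.69 Ω

MNA unknowns: 6 node voltages V₁..V_6
R1: Y=0.0003636 on G[0,5]
R2: Y=0.9804 on G[6,0]
R3: Y=0.02012 on G[4,6]
R4: Y=0.009709 on G[1,4]
R5: Y=0.0008130 on G[2,6]
R6: Y=0.001000 on G[1,4]
R7: Y=0.06536 on G[3,5]
R8: Y=0.001848 on G[6,5]
R9: Y=0.0001919 on G[1,5]
R10: Y=0.0005848 on G[6,0]
R11: Y=0.3344 on G[2,1]
R12: Y=0.005236 on G[5,4]
R13: Y=0.01445 on G[6,3]
R14: Y=0.0008403 on G[2,3]
R15: Y=0.1538 on G[5,2]
Idrv: z[6]−=0.0231, z[1]+=0.0231
solve → V1=1.078, V2=1.029, V3=0.7640, V4=0.4549, V5=0.9296, V6=-0.0003446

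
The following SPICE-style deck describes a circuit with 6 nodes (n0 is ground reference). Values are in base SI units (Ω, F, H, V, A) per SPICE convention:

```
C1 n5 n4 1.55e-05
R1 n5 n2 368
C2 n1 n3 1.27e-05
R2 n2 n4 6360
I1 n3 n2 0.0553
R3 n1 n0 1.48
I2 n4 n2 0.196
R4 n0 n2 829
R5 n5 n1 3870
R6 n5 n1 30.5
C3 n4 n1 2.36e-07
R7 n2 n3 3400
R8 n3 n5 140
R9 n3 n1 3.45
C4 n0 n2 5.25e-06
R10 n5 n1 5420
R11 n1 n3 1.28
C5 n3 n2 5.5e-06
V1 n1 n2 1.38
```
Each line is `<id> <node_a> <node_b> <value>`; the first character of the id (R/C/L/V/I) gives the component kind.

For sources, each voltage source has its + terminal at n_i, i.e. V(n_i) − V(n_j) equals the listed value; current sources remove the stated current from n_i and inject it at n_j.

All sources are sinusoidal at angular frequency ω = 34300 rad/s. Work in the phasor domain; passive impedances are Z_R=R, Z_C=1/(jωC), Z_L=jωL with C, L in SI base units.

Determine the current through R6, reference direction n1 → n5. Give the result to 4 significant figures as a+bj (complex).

Element admittances at ω=34300 rad/s:
  Y(C1) = 0.000+0.5317j S between n5,n4
  Y(R1) = 0.002717+0.000j S between n5,n2
  Y(C2) = 0.000+0.4356j S between n1,n3
  Y(R2) = 0.0001572+0.000j S between n2,n4
  I1: injects 0.0553 A into n2 (from n3)
  Y(R3) = 0.6757+0.000j S between n1,n0
  I2: injects 0.196 A into n2 (from n4)
  Y(R4) = 0.001206+0.000j S between n0,n2
  Y(R5) = 0.0002584+0.000j S between n5,n1
  Y(R6) = 0.03279+0.000j S between n5,n1
  Y(C3) = 0.000+0.008095j S between n4,n1
  Y(R7) = 0.0002941+0.000j S between n2,n3
  Y(R8) = 0.007143+0.000j S between n3,n5
  Y(R9) = 0.2899+0.000j S between n3,n1
  Y(C4) = 0.000+0.1801j S between n0,n2
  Y(R10) = 0.0001845+0.000j S between n5,n1
  Y(R11) = 0.7812+0.000j S between n1,n3
  Y(C5) = 0.000+0.1886j S between n3,n2
  V1: constraint V(n1)−V(n2) = 1.38
Assemble and solve the 6×6 MNA system:
  V(n1)=0.09351+0.3423j  V(n2)=-1.286+0.3423j  V(n3)=-0.06956+0.2005j  V(n4)=-4.277+1.486j  V(n5)=-4.343+1.136j
  i(V1)=-0.3328-0.4631j

0.1455-0.02601j A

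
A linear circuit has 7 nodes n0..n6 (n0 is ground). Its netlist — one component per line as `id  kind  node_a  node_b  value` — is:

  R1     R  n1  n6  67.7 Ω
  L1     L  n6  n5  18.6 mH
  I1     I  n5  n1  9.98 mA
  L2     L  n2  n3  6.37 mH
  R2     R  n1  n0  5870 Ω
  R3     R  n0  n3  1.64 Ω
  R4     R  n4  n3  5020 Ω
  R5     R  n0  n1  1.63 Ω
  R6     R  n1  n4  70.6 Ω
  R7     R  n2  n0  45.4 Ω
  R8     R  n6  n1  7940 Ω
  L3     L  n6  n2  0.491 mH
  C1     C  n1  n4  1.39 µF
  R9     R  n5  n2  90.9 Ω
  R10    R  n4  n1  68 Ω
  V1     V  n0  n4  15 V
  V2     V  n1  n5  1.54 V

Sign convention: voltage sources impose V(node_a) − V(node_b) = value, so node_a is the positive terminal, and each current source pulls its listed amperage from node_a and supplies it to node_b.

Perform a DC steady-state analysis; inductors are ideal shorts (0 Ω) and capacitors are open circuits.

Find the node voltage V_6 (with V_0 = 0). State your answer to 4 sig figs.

-1.118 V

Apply KCL at each of the 6 non-ground nodes and solve the resulting linear system.
Node n1: branches {R1, I1, R2, R5, R6, R8, C1, R10, V2} → V_1 = 0.4215
Node n2: branches {L2, R7, L3, R9} → V_2 = -1.118
Node n3: branches {L2, R3, R4} → V_3 = -1.118
Node n4: branches {R4, R6, C1, R10, V1} → V_4 = -15.00
Node n5: branches {L1, I1, R9, V2} → V_5 = -1.118
Node n6: branches {R1, L1, R8, L3} → V_6 = -1.118
Source currents: i(L1)=0.7268, i(L2)=-0.6792, i(L3)=-0.7039, i(V1)=-0.4480, i(V2)=-0.7168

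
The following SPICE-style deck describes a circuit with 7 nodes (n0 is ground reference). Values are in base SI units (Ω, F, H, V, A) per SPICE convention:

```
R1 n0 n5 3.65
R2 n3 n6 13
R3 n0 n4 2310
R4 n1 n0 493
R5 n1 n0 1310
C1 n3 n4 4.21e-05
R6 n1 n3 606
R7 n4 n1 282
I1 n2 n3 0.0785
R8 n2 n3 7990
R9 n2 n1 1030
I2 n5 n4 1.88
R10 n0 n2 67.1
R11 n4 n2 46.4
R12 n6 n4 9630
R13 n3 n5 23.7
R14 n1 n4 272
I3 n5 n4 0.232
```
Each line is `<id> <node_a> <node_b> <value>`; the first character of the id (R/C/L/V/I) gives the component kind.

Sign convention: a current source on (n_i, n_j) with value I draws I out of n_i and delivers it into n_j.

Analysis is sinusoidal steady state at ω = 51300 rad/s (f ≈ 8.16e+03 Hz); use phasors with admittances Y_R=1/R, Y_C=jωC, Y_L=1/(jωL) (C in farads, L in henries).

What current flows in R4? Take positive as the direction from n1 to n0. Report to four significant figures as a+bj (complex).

Element admittances at ω=51300 rad/s:
  Y(R1) = 0.2740+0.000j S between n0,n5
  Y(R2) = 0.07692+0.000j S between n3,n6
  Y(R3) = 0.0004329+0.000j S between n0,n4
  Y(R4) = 0.002028+0.000j S between n1,n0
  Y(R5) = 0.0007634+0.000j S between n1,n0
  Y(C1) = 0.000+2.160j S between n3,n4
  Y(R6) = 0.001650+0.000j S between n1,n3
  Y(R7) = 0.003546+0.000j S between n4,n1
  I1: injects 0.0785 A into n3 (from n2)
  Y(R8) = 0.0001252+0.000j S between n2,n3
  Y(R9) = 0.0009709+0.000j S between n2,n1
  I2: injects 1.88 A into n4 (from n5)
  Y(R10) = 0.01490+0.000j S between n0,n2
  Y(R11) = 0.02155+0.000j S between n4,n2
  Y(R12) = 0.0001038+0.000j S between n6,n4
  Y(R13) = 0.04219+0.000j S between n3,n5
  Y(R14) = 0.003676+0.000j S between n1,n4
  I3: injects 0.232 A into n4 (from n5)
Assemble and solve the 6×6 MNA system:
  V(n1)=28.87-0.3390j  V(n2)=21.06-0.3447j  V(n3)=38.81+0.1733j  V(n4)=38.81-0.5864j  V(n5)=-1.501+0.02313j  V(n6)=38.81+0.1723j

0.05856-0.0006877j A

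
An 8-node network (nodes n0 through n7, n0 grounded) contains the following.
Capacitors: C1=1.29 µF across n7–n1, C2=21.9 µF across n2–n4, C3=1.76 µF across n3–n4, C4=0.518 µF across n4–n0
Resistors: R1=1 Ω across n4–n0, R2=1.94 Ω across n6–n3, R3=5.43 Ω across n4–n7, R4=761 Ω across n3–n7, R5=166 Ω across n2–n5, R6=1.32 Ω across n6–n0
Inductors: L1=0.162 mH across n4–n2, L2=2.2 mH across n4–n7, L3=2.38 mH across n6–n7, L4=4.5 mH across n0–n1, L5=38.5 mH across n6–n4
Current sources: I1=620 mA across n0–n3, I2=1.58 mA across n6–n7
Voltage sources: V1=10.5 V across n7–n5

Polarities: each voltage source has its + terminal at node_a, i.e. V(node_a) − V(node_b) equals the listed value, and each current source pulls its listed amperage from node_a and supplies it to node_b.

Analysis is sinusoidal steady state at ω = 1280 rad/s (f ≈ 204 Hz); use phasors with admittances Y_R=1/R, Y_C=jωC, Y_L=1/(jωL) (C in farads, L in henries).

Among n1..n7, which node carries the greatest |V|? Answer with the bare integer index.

Element admittances at ω=1280 rad/s:
  Y(C1) = 0.000+0.001651j S between n7,n1
  Y(R1) = 1.000+0.000j S between n4,n0
  Y(L1) = 0.000-4.823j S between n4,n2
  Y(R2) = 0.5155+0.000j S between n6,n3
  Y(R3) = 0.1842+0.000j S between n4,n7
  Y(L2) = 0.000-0.3551j S between n4,n7
  Y(R4) = 0.001314+0.000j S between n3,n7
  Y(C2) = 0.000+0.02803j S between n2,n4
  Y(R5) = 0.006024+0.000j S between n2,n5
  Y(L3) = 0.000-0.3283j S between n6,n7
  I1: injects 0.62 A into n3 (from n0)
  Y(R6) = 0.7576+0.000j S between n6,n0
  Y(L4) = 0.000-0.1736j S between n0,n1
  I2: injects 0.00158 A into n7 (from n6)
  Y(L5) = 0.000-0.02029j S between n6,n4
  Y(C3) = 0.000+0.002253j S between n3,n4
  Y(C4) = 0.000+0.0006630j S between n4,n0
  V1: constraint V(n7)−V(n5) = 10.5
Assemble and solve the 8×8 MNA system:
  V(n1)=-0.004055-8.238e-05j  V(n2)=0.05542-0.1289j  V(n3)=1.945+0.1438j  V(n4)=0.05559-0.1162j  V(n5)=-10.08+0.008580j  V(n6)=0.7449+0.1524j  V(n7)=0.4223+0.008580j
  i(V1)=-0.06104+0.0008283j

5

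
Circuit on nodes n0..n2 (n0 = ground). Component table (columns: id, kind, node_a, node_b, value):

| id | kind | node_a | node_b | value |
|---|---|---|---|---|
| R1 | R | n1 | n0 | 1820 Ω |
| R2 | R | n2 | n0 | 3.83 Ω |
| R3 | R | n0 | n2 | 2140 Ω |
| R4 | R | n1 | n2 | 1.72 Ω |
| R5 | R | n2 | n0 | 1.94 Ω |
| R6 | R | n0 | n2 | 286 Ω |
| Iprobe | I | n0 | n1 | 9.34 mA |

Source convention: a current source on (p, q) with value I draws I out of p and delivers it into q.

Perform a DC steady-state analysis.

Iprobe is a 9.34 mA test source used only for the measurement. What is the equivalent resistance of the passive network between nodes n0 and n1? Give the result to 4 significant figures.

R_eq = 2.996 Ω

Element admittances at DC:
  Y(R1) = 0.0005495 S between n1,n0
  Y(R2) = 0.2611 S between n2,n0
  Y(R3) = 0.0004673 S between n0,n2
  Y(R4) = 0.5814 S between n1,n2
  Y(R5) = 0.5155 S between n2,n0
  Y(R6) = 0.003497 S between n0,n2
  Iprobe: injects 0.00934 A into n1 (from n0)
Assemble and solve the 2×2 MNA system:
  V(n1)=0.02798  V(n2)=0.01195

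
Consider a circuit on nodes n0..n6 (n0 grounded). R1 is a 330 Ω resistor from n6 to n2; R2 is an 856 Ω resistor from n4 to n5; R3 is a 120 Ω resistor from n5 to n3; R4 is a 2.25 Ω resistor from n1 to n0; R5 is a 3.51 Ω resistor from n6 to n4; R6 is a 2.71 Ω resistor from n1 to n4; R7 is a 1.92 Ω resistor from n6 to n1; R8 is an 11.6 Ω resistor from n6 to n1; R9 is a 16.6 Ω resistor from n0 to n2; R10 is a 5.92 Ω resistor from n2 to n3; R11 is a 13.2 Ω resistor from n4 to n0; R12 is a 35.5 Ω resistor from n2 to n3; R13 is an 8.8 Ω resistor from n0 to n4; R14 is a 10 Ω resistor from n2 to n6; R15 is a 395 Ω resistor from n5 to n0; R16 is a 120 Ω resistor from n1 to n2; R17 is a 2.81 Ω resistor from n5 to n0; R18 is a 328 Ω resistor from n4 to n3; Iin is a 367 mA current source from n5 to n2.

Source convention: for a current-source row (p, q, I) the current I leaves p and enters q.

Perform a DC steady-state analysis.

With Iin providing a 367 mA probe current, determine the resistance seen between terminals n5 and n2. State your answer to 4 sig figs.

R_eq = 8.814 Ω

MNA unknowns: 6 node voltages V₁..V_6
R1: Y=0.003030 on G[6,2]
R2: Y=0.001168 on G[4,5]
R3: Y=0.008333 on G[5,3]
R4: Y=0.4444 on G[1,0]
R5: Y=0.2849 on G[6,4]
R6: Y=0.3690 on G[1,4]
R7: Y=0.5208 on G[6,1]
R8: Y=0.08621 on G[6,1]
R9: Y=0.06024 on G[0,2]
R10: Y=0.1689 on G[2,3]
R11: Y=0.07576 on G[4,0]
R12: Y=0.02817 on G[2,3]
R13: Y=0.1136 on G[0,4]
R14: Y=0.1000 on G[2,6]
R15: Y=0.002532 on G[5,0]
R16: Y=0.008333 on G[1,2]
R17: Y=0.3559 on G[5,0]
R18: Y=0.003049 on G[4,3]
Iin: z[5]−=0.367, z[2]+=0.367
solve → V1=0.3182, V2=2.286, V3=2.128, V4=0.3206, V5=-0.9483, V6=0.5227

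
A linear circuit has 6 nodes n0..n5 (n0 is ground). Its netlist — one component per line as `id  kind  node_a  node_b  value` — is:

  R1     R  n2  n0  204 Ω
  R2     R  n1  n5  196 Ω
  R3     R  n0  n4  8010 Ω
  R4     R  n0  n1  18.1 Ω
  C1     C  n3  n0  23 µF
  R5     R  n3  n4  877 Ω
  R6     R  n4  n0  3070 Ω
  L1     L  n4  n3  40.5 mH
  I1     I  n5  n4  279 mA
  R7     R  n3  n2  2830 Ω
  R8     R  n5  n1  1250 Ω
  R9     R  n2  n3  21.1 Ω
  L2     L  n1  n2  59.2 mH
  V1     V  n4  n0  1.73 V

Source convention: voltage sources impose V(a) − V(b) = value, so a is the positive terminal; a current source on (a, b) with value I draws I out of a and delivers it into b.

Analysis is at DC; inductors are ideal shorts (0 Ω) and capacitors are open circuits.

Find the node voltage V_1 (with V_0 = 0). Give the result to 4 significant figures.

MNA unknowns: 5 node voltages V₁..V_5 plus 3 source currents (L1, L2, V1)
R1: Y=0.004902 on G[2,0]
R2: Y=0.005102 on G[1,5]
R3: Y=0.0001248 on G[0,4]
R4: Y=0.05525 on G[0,1]
C1: Y=0.000 on G[3,0]
R5: Y=0.001140 on G[3,4]
R6: Y=0.0003257 on G[4,0]
L1: row V4−V3=0, i_L1 at 4,3
I1: z[5]−=0.279, z[4]+=0.279
R7: Y=0.0003534 on G[3,2]
R8: Y=0.0008000 on G[5,1]
R9: Y=0.04739 on G[2,3]
L2: row V1−V2=0, i_L2 at 1,2
V1: row V4−V0=1.73, i_V1 at 4,0
solve → V1=-1.820, V2=-1.820, V3=1.730, V4=1.730, V5=-49.09
aux → i_L1=0.1695, i_L2=-0.1784, i_V1=0.1087

-1.820 V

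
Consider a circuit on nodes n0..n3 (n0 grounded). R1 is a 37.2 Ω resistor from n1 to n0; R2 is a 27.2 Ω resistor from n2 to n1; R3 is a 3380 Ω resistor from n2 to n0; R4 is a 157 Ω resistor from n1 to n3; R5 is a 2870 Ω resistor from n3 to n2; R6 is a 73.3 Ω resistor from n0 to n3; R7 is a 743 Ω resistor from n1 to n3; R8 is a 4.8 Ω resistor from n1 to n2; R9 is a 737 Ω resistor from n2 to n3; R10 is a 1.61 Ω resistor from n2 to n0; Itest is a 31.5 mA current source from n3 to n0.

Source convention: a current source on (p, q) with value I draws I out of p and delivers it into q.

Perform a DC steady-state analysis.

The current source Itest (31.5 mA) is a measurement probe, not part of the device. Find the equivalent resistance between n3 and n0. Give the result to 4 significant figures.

R_eq = 43.97 Ω

MNA unknowns: 3 node voltages V₁..V_3
R1: Y=0.02688 on G[1,0]
R2: Y=0.03676 on G[2,1]
R3: Y=0.0002959 on G[2,0]
R4: Y=0.006369 on G[1,3]
R5: Y=0.0003484 on G[3,2]
R6: Y=0.01364 on G[0,3]
R7: Y=0.001346 on G[1,3]
R8: Y=0.2083 on G[1,2]
R9: Y=0.001357 on G[2,3]
R10: Y=0.6211 on G[2,0]
Itest: z[3]−=0.0315, z[0]+=0.0315
solve → V1=-0.05394, V2=-0.01795, V3=-1.385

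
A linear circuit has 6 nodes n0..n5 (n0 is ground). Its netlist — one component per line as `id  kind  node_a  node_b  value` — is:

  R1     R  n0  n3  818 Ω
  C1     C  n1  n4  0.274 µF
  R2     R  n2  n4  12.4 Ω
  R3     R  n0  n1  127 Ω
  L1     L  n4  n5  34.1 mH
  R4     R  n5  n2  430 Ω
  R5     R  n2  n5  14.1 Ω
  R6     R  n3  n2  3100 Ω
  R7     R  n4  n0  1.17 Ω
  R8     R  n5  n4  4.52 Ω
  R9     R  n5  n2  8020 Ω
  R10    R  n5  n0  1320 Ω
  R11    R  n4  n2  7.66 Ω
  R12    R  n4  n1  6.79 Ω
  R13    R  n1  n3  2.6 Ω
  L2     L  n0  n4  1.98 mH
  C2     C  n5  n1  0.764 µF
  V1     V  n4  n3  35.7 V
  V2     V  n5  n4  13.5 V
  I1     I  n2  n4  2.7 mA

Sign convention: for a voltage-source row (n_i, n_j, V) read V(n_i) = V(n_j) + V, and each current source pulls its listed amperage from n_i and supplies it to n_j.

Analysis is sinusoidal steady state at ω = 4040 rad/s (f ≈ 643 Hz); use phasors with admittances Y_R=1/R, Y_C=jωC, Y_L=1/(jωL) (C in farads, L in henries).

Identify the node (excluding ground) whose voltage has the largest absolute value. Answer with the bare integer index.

Element admittances at ω=4040 rad/s:
  Y(R1) = 0.001222+0.000j S between n0,n3
  Y(C1) = 0.000+0.001107j S between n1,n4
  Y(R2) = 0.08065+0.000j S between n2,n4
  Y(R3) = 0.007874+0.000j S between n0,n1
  Y(L1) = 0.000-0.007259j S between n4,n5
  Y(R4) = 0.002326+0.000j S between n5,n2
  Y(R5) = 0.07092+0.000j S between n2,n5
  Y(R6) = 0.0003226+0.000j S between n3,n2
  Y(R7) = 0.8547+0.000j S between n4,n0
  Y(R8) = 0.2212+0.000j S between n5,n4
  Y(R9) = 0.0001247+0.000j S between n5,n2
  Y(R10) = 0.0007576+0.000j S between n5,n0
  Y(R11) = 0.1305+0.000j S between n4,n2
  Y(R12) = 0.1473+0.000j S between n4,n1
  Y(R13) = 0.3846+0.000j S between n1,n3
  Y(L2) = 0.000-0.1250j S between n0,n4
  Y(C2) = 0.000+0.003087j S between n5,n1
  V1: constraint V(n4)−V(n3) = 35.7
  V2: constraint V(n5)−V(n4) = 13.5
  I1: injects 0.0027 A into n4 (from n2)
Assemble and solve the 7×7 MNA system:
  V(n1)=-25.18+0.3102j  V(n2)=3.692+0.03584j  V(n3)=-35.43+0.03584j  V(n4)=0.2652+0.03584j  V(n5)=13.77+0.03584j
  i(V1)=-4.002-0.1055j  i(V2)=-3.737-0.02222j

3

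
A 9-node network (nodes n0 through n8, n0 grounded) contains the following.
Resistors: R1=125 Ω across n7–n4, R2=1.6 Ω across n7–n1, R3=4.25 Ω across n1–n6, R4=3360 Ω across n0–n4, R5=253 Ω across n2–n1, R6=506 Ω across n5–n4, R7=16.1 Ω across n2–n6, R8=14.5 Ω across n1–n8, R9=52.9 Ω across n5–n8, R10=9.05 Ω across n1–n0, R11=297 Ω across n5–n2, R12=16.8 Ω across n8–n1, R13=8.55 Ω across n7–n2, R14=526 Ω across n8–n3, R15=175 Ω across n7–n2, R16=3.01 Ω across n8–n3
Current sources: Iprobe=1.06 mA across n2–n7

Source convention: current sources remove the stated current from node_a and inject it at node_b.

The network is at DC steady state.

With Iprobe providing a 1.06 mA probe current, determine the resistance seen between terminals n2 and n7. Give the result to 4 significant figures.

R_eq = 5.745 Ω

Apply KCL at each of the 8 non-ground nodes and solve the resulting linear system.
Node n1: branches {R2, R3, R5, R8, R10, R12} → V_1 = -6.047e-07
Node n2: branches {R5, R7, R11, R13, R15, Iprobe} → V_2 = -0.005593
Node n3: branches {R14, R16} → V_3 = -0.0001087
Node n4: branches {R1, R4, R6} → V_4 = 0.0002245
Node n5: branches {R6, R9, R11} → V_5 = -0.0008431
Node n6: branches {R3, R7} → V_6 = -0.001169
Node n7: branches {R1, R2, R13, R15, Iprobe} → V_7 = 0.0004966
Node n8: branches {R8, R9, R12, R14, R16} → V_8 = -0.0001087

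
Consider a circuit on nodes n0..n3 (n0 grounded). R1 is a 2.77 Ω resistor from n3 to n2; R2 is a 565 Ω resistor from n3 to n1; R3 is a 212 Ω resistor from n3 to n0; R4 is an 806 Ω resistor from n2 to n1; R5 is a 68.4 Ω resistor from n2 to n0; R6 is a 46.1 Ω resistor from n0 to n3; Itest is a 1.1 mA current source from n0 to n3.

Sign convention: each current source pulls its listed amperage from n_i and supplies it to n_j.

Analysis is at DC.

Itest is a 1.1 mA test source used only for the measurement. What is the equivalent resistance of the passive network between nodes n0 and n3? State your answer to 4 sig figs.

Apply KCL at each of the 3 non-ground nodes and solve the resulting linear system.
Node n1: branches {R2, R4} → V_1 = 0.02675
Node n2: branches {R1, R4, R5} → V_2 = 0.02613
Node n3: branches {R1, R2, R3, R6, Itest} → V_3 = 0.02719

R_eq = 24.72 Ω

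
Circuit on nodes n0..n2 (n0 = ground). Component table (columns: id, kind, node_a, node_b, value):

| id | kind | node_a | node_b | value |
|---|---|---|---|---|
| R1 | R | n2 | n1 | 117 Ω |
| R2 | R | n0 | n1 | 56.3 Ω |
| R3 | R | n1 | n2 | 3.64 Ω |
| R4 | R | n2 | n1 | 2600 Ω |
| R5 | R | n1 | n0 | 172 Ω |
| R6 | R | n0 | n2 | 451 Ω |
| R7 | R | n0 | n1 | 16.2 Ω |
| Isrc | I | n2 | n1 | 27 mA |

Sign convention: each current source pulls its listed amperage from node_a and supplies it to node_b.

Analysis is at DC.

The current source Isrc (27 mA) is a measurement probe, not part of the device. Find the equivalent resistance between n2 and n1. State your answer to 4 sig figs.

Element admittances at DC:
  Y(R1) = 0.008547 S between n2,n1
  Y(R2) = 0.01776 S between n0,n1
  Y(R3) = 0.2747 S between n1,n2
  Y(R4) = 0.0003846 S between n2,n1
  Y(R5) = 0.005814 S between n1,n0
  Y(R6) = 0.002217 S between n0,n2
  Y(R7) = 0.06173 S between n0,n1
  Isrc: injects 0.027 A into n1 (from n2)
Assemble and solve the 2×2 MNA system:
  V(n1)=0.002393  V(n2)=-0.09207

R_eq = 3.499 Ω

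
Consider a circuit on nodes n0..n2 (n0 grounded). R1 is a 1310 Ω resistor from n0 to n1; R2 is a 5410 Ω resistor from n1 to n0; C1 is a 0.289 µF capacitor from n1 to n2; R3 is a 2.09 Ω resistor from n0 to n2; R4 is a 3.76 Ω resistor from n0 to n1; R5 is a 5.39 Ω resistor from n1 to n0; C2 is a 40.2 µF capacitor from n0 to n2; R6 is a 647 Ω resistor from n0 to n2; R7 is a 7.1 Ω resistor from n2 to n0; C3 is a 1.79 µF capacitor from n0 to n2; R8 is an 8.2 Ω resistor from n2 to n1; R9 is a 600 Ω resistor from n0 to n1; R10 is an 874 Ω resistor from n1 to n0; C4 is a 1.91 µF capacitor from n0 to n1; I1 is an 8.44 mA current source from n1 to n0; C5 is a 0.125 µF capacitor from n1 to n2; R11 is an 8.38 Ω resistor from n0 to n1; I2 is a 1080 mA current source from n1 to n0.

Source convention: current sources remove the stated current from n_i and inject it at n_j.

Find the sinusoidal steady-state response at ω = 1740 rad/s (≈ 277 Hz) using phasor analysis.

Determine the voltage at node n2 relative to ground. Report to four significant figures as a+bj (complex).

-0.2614+0.02666j V

Element admittances at ω=1740 rad/s:
  Y(R1) = 0.0007634+0.000j S between n0,n1
  Y(R2) = 0.0001848+0.000j S between n1,n0
  Y(C1) = 0.000+0.0005029j S between n1,n2
  Y(R3) = 0.4785+0.000j S between n0,n2
  Y(R4) = 0.2660+0.000j S between n0,n1
  Y(R5) = 0.1855+0.000j S between n1,n0
  Y(C2) = 0.000+0.06995j S between n0,n2
  Y(R6) = 0.001546+0.000j S between n0,n2
  Y(R7) = 0.1408+0.000j S between n2,n0
  Y(C3) = 0.000+0.003115j S between n0,n2
  Y(R8) = 0.1220+0.000j S between n2,n1
  Y(R9) = 0.001667+0.000j S between n0,n1
  Y(R10) = 0.001144+0.000j S between n1,n0
  Y(C4) = 0.000+0.003323j S between n0,n1
  I1: injects 0.00844 A into n0 (from n1)
  Y(C5) = 0.000+0.0002175j S between n1,n2
  Y(R11) = 0.1193+0.000j S between n0,n1
  I2: injects 1.08 A into n0 (from n1)
Assemble and solve the 2×2 MNA system:
  V(n1)=-1.608+0.01374j  V(n2)=-0.2614+0.02666j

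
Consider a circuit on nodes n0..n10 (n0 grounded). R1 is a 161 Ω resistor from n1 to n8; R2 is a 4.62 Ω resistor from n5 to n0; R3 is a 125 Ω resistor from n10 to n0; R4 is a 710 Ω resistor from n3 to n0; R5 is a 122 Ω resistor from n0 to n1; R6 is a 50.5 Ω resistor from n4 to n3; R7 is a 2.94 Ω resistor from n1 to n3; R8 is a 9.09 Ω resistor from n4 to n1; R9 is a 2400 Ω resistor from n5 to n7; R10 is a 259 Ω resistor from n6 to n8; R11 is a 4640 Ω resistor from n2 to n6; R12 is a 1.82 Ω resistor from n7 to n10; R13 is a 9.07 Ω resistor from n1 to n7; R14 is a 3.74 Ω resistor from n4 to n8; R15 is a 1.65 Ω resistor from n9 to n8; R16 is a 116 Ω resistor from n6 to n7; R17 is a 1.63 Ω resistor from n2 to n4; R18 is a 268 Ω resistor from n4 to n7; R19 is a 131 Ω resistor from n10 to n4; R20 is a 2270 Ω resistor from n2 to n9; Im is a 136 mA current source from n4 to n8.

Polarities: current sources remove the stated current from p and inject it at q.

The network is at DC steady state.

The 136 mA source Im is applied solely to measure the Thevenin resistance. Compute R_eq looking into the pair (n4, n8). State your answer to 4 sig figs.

MNA unknowns: 10 node voltages V₁..V_10
R1: Y=0.006211 on G[1,8]
R2: Y=0.2165 on G[5,0]
R3: Y=0.008000 on G[10,0]
R4: Y=0.001408 on G[3,0]
R5: Y=0.008197 on G[0,1]
R6: Y=0.01980 on G[4,3]
R7: Y=0.3401 on G[1,3]
R8: Y=0.1100 on G[4,1]
R9: Y=0.0004167 on G[5,7]
R10: Y=0.003861 on G[6,8]
R11: Y=0.0002155 on G[2,6]
R12: Y=0.5495 on G[7,10]
R13: Y=0.1103 on G[1,7]
R14: Y=0.2674 on G[4,8]
R15: Y=0.6061 on G[9,8]
R16: Y=0.008621 on G[6,7]
R17: Y=0.6135 on G[2,4]
R18: Y=0.003731 on G[4,7]
R19: Y=0.007634 on G[10,4]
R20: Y=0.0004405 on G[2,9]
Im: z[4]−=0.136, z[8]+=0.136
solve → V1=-0.002876, V2=-0.03101, V3=-0.004429, V4=-0.03142, V5=7.786e-06, V6=0.1424, V7=0.004052, V8=0.4610, V9=0.4607, V10=0.003516

R_eq = 3.621 Ω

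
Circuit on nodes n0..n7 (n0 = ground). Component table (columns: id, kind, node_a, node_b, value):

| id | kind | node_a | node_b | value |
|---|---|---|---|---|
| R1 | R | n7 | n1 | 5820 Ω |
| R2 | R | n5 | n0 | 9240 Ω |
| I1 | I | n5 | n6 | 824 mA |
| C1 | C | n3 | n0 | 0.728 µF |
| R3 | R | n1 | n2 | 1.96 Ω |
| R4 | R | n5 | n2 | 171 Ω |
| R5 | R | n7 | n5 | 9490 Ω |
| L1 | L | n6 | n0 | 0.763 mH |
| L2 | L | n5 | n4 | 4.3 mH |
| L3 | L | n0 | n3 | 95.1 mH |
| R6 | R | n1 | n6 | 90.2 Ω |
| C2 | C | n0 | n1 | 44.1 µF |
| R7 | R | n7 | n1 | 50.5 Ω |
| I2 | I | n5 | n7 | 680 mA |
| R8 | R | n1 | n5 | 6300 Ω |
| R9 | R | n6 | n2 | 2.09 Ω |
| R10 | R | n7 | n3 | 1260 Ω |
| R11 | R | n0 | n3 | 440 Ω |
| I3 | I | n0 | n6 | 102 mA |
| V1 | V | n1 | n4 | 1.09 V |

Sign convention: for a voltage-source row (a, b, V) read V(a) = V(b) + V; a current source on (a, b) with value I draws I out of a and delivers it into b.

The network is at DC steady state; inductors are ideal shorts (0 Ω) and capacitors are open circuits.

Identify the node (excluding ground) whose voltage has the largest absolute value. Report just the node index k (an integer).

7

Apply KCL at each of the 7 non-ground nodes and solve the resulting linear system.
Node n1: branches {R1, R3, R6, C2, R7, R8, V1} → V_1 = -3.253
Node n2: branches {R3, R4, R9} → V_2 = -1.695
Node n3: branches {C1, L3, R10, R11} → V_3 = 0.000
Node n4: branches {L2, V1} → V_4 = -4.343
Node n5: branches {R2, I1, R4, R5, L2, I2, R8} → V_5 = -4.343
Node n6: branches {I1, L1, R6, R9, I3} → V_6 = 0.000
Node n7: branches {R1, R5, R7, I2, R10} → V_7 = 29.44
Source currents: i(L1)=0.07910, i(L2)=-1.484, i(L3)=-0.02337, i(V1)=1.484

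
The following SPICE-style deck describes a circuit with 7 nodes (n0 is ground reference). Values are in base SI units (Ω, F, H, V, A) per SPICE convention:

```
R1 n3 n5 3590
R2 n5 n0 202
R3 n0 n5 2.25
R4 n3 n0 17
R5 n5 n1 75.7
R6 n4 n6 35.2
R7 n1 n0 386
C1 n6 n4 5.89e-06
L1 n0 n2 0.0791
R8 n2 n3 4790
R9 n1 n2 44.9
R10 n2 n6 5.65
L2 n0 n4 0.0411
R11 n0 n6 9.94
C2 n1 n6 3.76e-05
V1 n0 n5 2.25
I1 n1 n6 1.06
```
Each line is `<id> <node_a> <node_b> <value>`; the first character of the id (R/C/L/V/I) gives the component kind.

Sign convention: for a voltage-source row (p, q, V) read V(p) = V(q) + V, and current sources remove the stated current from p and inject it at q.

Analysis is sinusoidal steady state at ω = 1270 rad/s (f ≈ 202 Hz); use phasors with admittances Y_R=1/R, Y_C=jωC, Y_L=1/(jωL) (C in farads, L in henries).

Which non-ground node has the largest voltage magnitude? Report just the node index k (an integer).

Element admittances at ω=1270 rad/s:
  Y(R1) = 0.0002786+0.000j S between n3,n5
  Y(R2) = 0.004950+0.000j S between n5,n0
  Y(R3) = 0.4444+0.000j S between n0,n5
  Y(R4) = 0.05882+0.000j S between n3,n0
  Y(R5) = 0.01321+0.000j S between n5,n1
  Y(R6) = 0.02841+0.000j S between n4,n6
  Y(R7) = 0.002591+0.000j S between n1,n0
  Y(C1) = 0.000+0.007480j S between n6,n4
  Y(L1) = 0.000-0.009955j S between n0,n2
  Y(R8) = 0.0002088+0.000j S between n2,n3
  Y(R9) = 0.02227+0.000j S between n1,n2
  Y(R10) = 0.1770+0.000j S between n2,n6
  Y(L2) = 0.000-0.01916j S between n0,n4
  Y(R11) = 0.1006+0.000j S between n0,n6
  Y(C2) = 0.000+0.04775j S between n1,n6
  V1: constraint V(n0)−V(n5) = 2.25
  I1: injects 1.06 A into n6 (from n1)
Assemble and solve the 7×7 MNA system:
  V(n1)=-9.468+13.49j  V(n2)=0.09934-0.02364j  V(n3)=-0.01022-8.321e-05j  V(n4)=1.992-0.5689j  V(n5)=-2.250+0.000j  V(n6)=1.302-1.730j
  i(V1)=-0.9164-0.1783j

1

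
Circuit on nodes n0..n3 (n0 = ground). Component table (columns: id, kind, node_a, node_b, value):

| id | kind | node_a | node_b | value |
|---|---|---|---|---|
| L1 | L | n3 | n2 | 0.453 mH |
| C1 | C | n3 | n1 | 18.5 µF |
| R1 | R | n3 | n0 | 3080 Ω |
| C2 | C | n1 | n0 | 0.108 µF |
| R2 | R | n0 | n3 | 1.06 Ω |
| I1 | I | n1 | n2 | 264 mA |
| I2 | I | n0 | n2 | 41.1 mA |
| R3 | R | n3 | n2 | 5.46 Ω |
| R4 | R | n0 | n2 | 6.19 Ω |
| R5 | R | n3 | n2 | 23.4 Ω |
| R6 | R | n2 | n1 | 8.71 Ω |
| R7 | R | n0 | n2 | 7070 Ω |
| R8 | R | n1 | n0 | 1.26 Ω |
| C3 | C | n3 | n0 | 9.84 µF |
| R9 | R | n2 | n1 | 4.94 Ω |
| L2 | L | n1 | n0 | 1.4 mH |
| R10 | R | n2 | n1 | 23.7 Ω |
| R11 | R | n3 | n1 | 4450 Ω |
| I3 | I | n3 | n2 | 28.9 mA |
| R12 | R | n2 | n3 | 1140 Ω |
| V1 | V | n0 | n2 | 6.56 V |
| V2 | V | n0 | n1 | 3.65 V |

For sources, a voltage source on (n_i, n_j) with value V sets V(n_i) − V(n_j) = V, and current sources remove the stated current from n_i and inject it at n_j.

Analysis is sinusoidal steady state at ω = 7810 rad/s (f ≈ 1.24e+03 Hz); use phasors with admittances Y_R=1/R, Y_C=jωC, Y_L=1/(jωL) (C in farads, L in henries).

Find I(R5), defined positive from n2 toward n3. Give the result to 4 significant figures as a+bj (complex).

-0.2226-0.04541j A

Element admittances at ω=7810 rad/s:
  Y(L1) = 0.000-0.2827j S between n3,n2
  Y(C1) = 0.000+0.1445j S between n3,n1
  Y(R1) = 0.0003247+0.000j S between n3,n0
  Y(C2) = 0.000+0.0008435j S between n1,n0
  Y(R2) = 0.9434+0.000j S between n0,n3
  I1: injects 0.264 A into n2 (from n1)
  I2: injects 0.0411 A into n2 (from n0)
  Y(R3) = 0.1832+0.000j S between n3,n2
  Y(R4) = 0.1616+0.000j S between n0,n2
  Y(R5) = 0.04274+0.000j S between n3,n2
  Y(R6) = 0.1148+0.000j S between n2,n1
  Y(R7) = 0.0001414+0.000j S between n0,n2
  Y(R8) = 0.7937+0.000j S between n1,n0
  Y(C3) = 0.000+0.07685j S between n3,n0
  Y(R9) = 0.2024+0.000j S between n2,n1
  Y(L2) = 0.000-0.09146j S between n1,n0
  Y(R10) = 0.04219+0.000j S between n2,n1
  Y(R11) = 0.0002247+0.000j S between n3,n1
  I3: injects 0.0289 A into n2 (from n3)
  Y(R12) = 0.0008772+0.000j S between n2,n3
  V1: constraint V(n0)−V(n2) = 6.56
  V2: constraint V(n0)−V(n1) = 3.65
Assemble and solve the 5×5 MNA system:
  V(n1)=-3.650+0.000j  V(n2)=-6.560+0.000j  V(n3)=-1.352+1.063j
  i(V1)=-3.922+1.231j  i(V2)=-1.434-0.001568j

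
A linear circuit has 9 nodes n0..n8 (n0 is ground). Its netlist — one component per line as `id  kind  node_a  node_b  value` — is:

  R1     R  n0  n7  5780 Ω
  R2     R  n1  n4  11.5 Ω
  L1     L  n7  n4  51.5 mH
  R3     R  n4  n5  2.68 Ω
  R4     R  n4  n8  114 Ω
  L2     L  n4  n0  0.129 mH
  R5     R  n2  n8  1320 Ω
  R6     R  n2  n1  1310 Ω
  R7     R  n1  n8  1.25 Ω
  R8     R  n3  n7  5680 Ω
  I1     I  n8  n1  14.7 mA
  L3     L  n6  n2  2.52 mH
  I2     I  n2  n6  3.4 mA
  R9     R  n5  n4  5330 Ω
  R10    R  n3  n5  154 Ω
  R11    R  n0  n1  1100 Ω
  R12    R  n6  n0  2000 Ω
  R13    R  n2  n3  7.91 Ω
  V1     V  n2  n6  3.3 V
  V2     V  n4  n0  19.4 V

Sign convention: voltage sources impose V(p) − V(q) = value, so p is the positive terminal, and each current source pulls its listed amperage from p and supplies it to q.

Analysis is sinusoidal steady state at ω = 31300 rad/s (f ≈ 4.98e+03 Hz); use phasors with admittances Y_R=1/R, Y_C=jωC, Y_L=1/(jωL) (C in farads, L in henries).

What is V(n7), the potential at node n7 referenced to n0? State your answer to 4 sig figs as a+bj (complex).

16.98-4.338j V

MNA unknowns: 8 node voltages V₁..V_8 plus 2 source currents (V1, V2)
R1: Y=0.0001730+0.000j on G[0,7]
R2: Y=0.08696+0.000j on G[1,4]
L1: Y=0.000-0.0006204j on G[7,4]
R3: Y=0.3731+0.000j on G[4,5]
R4: Y=0.008772+0.000j on G[4,8]
L2: Y=0.000-0.2477j on G[4,0]
R5: Y=0.0007576+0.000j on G[2,8]
R6: Y=0.0007634+0.000j on G[2,1]
R7: Y=0.8000+0.000j on G[1,8]
R8: Y=0.0001761+0.000j on G[3,7]
I1: z[8]−=0.0147, z[1]+=0.0147
L3: Y=0.000-0.01268j on G[6,2]
I2: z[2]−=0.0034, z[6]+=0.0034
R9: Y=0.0001876+0.000j on G[5,4]
R10: Y=0.006494+0.000j on G[3,5]
R11: Y=0.0009091+0.000j on G[0,1]
R12: Y=0.0005000+0.000j on G[6,0]
R13: Y=0.1264+0.000j on G[2,3]
V1: row V2−V6=3.3, i_V1 at 2,6
V2: row V4−V0=19.4, i_V2 at 4,0
solve → V1=19.21-0.001360j, V2=18.34-0.08821j, V3=18.39-0.08960j, V4=19.40+0.000j, V5=19.38-0.001532j, V6=15.04-0.08821j, V7=16.98-4.338j, V8=19.19-0.001427j
aux → i_V1=0.004119+0.04179j, i_V2=-0.02792+4.806j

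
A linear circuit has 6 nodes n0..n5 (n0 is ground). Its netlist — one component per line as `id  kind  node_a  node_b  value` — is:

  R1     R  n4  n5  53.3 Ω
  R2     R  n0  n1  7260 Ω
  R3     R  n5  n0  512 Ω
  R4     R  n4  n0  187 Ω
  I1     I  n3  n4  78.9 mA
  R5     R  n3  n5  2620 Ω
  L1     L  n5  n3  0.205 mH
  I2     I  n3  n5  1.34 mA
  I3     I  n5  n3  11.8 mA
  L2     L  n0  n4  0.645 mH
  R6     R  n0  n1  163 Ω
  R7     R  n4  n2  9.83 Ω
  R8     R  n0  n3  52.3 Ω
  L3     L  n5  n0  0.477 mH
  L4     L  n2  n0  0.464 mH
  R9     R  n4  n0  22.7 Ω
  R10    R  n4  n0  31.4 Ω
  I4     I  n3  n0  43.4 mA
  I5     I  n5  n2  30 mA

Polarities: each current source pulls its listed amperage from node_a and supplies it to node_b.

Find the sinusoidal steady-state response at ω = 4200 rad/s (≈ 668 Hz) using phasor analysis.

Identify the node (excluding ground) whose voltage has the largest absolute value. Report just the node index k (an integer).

MNA unknowns: 5 node voltages V₁..V_5
R1: Y=0.01876+0.000j on G[4,5]
R2: Y=0.0001377+0.000j on G[0,1]
R3: Y=0.001953+0.000j on G[5,0]
R4: Y=0.005348+0.000j on G[4,0]
I1: z[3]−=0.0789, z[4]+=0.0789
R5: Y=0.0003817+0.000j on G[3,5]
L1: Y=0.000-1.161j on G[5,3]
I2: z[3]−=0.00134, z[5]+=0.00134
I3: z[5]−=0.0118, z[3]+=0.0118
L2: Y=0.000-0.3691j on G[0,4]
R6: Y=0.006135+0.000j on G[0,1]
R7: Y=0.1017+0.000j on G[4,2]
R8: Y=0.01912+0.000j on G[0,3]
L3: Y=0.000-0.4992j on G[5,0]
L4: Y=0.000-0.5131j on G[2,0]
R9: Y=0.04405+0.000j on G[4,0]
R10: Y=0.03185+0.000j on G[4,0]
I4: z[3]−=0.0434, z[0]+=0.0434
I5: z[5]−=0.03, z[2]+=0.03
solve → V1=0.000+0.000j, V2=-0.01671+0.07812j, V3=-0.04017-0.3947j, V4=0.08242+0.1624j, V5=-0.03364-0.2991j

3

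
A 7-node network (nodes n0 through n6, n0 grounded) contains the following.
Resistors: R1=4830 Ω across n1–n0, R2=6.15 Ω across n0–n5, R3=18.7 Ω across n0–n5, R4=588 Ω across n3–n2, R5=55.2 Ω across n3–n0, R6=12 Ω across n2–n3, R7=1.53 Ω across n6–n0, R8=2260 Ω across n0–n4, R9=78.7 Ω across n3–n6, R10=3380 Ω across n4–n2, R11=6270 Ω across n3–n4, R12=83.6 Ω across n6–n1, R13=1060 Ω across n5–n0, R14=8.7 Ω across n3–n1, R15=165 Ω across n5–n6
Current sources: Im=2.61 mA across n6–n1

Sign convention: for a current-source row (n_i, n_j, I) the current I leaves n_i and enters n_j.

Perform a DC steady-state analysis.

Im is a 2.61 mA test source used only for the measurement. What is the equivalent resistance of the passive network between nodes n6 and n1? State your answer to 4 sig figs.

Apply KCL at each of the 6 non-ground nodes and solve the resulting linear system.
Node n1: branches {R1, R12, R14, Im} → V_1 = 0.07035
Node n2: branches {R4, R6, R10} → V_2 = 0.05516
Node n3: branches {R4, R5, R6, R9, R11, R14} → V_3 = 0.05525
Node n4: branches {R8, R10, R11} → V_4 = 0.02799
Node n5: branches {R2, R3, R13, R15} → V_5 = -4.235e-05
Node n6: branches {R7, R9, R12, R15, Im} → V_6 = -0.001559

R_eq = 27.55 Ω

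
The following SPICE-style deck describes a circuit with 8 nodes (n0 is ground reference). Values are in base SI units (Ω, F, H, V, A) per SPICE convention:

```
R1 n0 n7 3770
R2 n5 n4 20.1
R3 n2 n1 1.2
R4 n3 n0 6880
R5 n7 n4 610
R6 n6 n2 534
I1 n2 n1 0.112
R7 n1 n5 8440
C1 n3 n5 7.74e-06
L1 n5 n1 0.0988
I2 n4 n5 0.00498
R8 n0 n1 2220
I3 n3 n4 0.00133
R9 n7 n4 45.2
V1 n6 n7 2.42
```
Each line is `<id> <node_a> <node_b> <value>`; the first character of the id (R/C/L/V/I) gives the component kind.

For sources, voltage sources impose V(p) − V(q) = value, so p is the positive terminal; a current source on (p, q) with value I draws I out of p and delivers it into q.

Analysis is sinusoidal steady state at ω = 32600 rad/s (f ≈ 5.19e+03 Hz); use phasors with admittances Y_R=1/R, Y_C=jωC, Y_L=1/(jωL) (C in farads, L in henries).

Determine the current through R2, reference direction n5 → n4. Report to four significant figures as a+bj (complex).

0.004139-0.0005668j A

Element admittances at ω=32600 rad/s:
  Y(R1) = 0.0002653+0.000j S between n0,n7
  Y(R2) = 0.04975+0.000j S between n5,n4
  Y(R3) = 0.8333+0.000j S between n2,n1
  Y(R4) = 0.0001453+0.000j S between n3,n0
  Y(R5) = 0.001639+0.000j S between n7,n4
  Y(R6) = 0.001873+0.000j S between n6,n2
  I1: injects 0.112 A into n1 (from n2)
  Y(R7) = 0.0001185+0.000j S between n1,n5
  Y(C1) = 0.000+0.2523j S between n3,n5
  Y(L1) = 0.000-0.0003105j S between n5,n1
  I2: injects 0.00498 A into n5 (from n4)
  Y(R8) = 0.0004505+0.000j S between n0,n1
  I3: injects 0.00133 A into n4 (from n3)
  Y(R9) = 0.02212+0.000j S between n7,n4
  V1: constraint V(n6)−V(n7) = 2.42
Assemble and solve the 8×8 MNA system:
  V(n1)=0.9991+0.1401j  V(n2)=0.8657+0.1395j  V(n3)=-1.029-0.1735j  V(n4)=-1.112-0.1668j  V(n5)=-1.029-0.1782j  V(n6)=1.287-0.1429j  V(n7)=-1.133-0.1429j
  i(V1)=-0.0007892+0.0005289j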